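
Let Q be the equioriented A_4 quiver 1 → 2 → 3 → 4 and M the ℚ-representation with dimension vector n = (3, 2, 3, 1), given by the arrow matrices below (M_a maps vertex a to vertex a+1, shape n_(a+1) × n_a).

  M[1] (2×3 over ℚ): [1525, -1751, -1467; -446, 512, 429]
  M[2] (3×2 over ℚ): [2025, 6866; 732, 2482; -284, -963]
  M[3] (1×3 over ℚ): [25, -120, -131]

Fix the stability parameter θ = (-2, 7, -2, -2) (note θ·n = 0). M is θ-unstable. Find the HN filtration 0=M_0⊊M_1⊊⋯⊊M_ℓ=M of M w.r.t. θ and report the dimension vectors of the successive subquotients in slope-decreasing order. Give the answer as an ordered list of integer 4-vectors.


Via rank(M_{q-1}∘⋯∘M_p): M ≅ I[1,1], I[1,3], I[1,4], I[3,3].
μ_θ-semistable layers: μ^(1)=5/2; μ^(2)=1; μ^(3)=-2

((0, 1, 1, 0); (0, 1, 1, 1); (3, 0, 1, 0))


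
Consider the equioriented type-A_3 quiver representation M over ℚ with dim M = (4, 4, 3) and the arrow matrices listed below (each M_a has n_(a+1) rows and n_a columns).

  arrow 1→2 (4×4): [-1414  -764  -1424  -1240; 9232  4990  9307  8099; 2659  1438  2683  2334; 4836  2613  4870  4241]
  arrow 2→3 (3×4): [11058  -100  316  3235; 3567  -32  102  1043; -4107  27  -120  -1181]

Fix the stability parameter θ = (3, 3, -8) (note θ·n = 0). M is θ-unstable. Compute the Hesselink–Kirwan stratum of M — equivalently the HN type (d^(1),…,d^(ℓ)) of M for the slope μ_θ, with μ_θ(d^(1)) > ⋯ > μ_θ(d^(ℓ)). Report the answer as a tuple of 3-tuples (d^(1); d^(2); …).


Barcode: M ≅ I[1,2], I[1,3]^3. HN layers by μ_θ (2 steps, strictly decreasing):
  μ^(1)=3; μ^(2)=-2/3

((1, 1, 0); (3, 3, 3))


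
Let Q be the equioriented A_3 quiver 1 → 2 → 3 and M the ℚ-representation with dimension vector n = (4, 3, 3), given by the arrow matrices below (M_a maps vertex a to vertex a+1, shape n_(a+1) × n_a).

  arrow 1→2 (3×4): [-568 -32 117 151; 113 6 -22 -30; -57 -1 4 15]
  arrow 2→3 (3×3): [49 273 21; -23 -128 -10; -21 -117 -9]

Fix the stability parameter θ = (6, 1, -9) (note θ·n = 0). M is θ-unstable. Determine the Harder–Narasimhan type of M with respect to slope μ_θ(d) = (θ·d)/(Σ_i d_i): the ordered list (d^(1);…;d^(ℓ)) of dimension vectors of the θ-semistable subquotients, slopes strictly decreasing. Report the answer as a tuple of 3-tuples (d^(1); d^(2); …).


Barcode: M ≅ I[1,1], I[1,2], I[1,3]^2, I[3,3]. HN layers by μ_θ (4 steps, strictly decreasing):
  μ^(1)=6; μ^(2)=7/2; μ^(3)=-2/3; μ^(4)=-9

((1, 0, 0); (1, 1, 0); (2, 2, 2); (0, 0, 1))


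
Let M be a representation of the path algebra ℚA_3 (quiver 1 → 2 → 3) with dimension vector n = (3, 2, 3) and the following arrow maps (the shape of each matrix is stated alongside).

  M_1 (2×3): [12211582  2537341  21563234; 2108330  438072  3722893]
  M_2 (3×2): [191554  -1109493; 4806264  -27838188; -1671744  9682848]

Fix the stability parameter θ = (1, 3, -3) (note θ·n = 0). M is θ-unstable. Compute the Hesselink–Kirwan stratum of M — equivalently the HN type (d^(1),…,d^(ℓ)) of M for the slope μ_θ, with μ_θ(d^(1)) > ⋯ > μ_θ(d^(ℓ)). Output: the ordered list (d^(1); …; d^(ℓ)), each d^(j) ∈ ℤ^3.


Via rank(M_{q-1}∘⋯∘M_p): M ≅ I[1,1], I[1,2], I[1,3], I[3,3]^2.
μ_θ-semistable layers: μ^(1)=3; μ^(2)=1; μ^(3)=1/3; μ^(4)=-3

((0, 1, 0); (2, 0, 0); (1, 1, 1); (0, 0, 2))


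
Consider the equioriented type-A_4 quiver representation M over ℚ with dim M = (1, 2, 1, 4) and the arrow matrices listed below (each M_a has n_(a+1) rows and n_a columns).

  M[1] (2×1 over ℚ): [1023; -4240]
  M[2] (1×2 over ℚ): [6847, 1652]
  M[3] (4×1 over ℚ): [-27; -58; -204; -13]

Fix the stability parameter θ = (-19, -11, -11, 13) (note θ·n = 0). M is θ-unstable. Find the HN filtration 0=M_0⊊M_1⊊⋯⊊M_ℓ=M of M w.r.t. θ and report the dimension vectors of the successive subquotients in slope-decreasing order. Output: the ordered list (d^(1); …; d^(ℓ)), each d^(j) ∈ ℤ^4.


Interval decomposition of M: I[1,4], I[2,2], I[4,4]^3.
HN type (ℓ=3): μ^(1)=13; μ^(2)=-11; μ^(3)=-19

((0, 0, 0, 4); (0, 2, 1, 0); (1, 0, 0, 0))


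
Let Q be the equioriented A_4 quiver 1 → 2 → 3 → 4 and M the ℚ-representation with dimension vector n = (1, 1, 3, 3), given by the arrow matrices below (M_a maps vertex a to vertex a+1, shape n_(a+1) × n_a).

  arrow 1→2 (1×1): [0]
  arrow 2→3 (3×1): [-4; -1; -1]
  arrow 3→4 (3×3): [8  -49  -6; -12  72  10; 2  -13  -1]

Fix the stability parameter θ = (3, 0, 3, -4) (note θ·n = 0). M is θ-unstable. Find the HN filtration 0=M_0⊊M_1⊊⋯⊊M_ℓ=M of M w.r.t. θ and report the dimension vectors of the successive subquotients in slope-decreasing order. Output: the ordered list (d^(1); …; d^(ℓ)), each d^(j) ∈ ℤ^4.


Interval decomposition of M: I[1,1], I[2,4], I[3,3], I[3,4], I[4,4].
HN type (ℓ=4): μ^(1)=3; μ^(2)=-1/3; μ^(3)=-1/2; μ^(4)=-4

((1, 0, 1, 0); (0, 1, 1, 1); (0, 0, 1, 1); (0, 0, 0, 1))


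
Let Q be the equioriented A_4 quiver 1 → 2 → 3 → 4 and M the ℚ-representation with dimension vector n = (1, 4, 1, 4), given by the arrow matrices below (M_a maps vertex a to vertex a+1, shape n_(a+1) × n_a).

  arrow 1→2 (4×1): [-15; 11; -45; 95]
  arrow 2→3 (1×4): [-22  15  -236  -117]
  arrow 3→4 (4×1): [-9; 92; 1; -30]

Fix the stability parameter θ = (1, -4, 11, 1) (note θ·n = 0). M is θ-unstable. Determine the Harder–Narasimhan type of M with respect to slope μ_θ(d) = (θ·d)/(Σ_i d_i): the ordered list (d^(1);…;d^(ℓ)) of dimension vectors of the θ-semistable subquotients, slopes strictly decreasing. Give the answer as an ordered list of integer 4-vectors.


Via rank(M_{q-1}∘⋯∘M_p): M ≅ I[1,2], I[2,2]^2, I[2,4], I[4,4]^3.
μ_θ-semistable layers: μ^(1)=6; μ^(2)=1; μ^(3)=-3/2; μ^(4)=-4

((0, 0, 1, 1); (0, 0, 0, 3); (1, 1, 0, 0); (0, 3, 0, 0))


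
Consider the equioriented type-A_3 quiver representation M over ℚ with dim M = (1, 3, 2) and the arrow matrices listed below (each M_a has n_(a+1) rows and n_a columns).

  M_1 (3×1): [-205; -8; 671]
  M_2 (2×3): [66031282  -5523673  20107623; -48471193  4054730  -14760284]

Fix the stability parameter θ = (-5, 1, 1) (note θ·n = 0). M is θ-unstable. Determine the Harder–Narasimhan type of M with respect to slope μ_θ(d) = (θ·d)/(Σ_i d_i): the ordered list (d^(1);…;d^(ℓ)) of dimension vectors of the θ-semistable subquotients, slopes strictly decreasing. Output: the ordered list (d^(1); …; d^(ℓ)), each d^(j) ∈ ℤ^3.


Barcode: M ≅ I[1,3], I[2,2], I[2,3]. HN layers by μ_θ (2 steps, strictly decreasing):
  μ^(1)=1; μ^(2)=-5

((0, 3, 2); (1, 0, 0))


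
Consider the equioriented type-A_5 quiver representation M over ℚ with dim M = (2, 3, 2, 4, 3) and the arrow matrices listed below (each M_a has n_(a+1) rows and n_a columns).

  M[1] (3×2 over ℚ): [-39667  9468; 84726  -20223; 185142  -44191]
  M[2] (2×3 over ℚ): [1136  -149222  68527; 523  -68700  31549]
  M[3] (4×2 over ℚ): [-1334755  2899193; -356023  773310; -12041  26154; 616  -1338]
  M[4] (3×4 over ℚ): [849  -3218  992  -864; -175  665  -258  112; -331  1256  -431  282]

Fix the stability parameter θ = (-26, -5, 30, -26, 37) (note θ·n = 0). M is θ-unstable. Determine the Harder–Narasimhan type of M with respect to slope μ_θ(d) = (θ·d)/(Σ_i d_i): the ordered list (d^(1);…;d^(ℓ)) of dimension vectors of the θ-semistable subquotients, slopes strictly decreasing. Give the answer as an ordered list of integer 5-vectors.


Interval decomposition of M: I[1,5]^2, I[2,2], I[4,4], I[4,5].
HN type (ℓ=4): μ^(1)=37; μ^(2)=2; μ^(3)=-5; μ^(4)=-26

((0, 0, 0, 0, 3); (0, 0, 2, 2, 0); (0, 3, 0, 0, 0); (2, 0, 0, 2, 0))


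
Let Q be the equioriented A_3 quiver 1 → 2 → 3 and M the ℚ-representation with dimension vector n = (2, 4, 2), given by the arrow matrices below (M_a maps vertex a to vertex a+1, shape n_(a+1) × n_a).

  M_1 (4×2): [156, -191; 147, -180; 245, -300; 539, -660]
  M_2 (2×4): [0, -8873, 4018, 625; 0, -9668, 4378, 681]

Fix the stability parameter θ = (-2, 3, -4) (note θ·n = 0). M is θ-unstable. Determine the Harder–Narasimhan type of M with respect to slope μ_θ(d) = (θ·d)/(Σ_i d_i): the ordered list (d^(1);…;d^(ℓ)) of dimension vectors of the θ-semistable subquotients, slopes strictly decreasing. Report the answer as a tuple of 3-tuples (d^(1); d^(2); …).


Barcode: M ≅ I[1,2], I[1,3], I[2,2], I[2,3]. HN layers by μ_θ (3 steps, strictly decreasing):
  μ^(1)=3; μ^(2)=-1/2; μ^(3)=-2

((0, 2, 0); (0, 2, 2); (2, 0, 0))


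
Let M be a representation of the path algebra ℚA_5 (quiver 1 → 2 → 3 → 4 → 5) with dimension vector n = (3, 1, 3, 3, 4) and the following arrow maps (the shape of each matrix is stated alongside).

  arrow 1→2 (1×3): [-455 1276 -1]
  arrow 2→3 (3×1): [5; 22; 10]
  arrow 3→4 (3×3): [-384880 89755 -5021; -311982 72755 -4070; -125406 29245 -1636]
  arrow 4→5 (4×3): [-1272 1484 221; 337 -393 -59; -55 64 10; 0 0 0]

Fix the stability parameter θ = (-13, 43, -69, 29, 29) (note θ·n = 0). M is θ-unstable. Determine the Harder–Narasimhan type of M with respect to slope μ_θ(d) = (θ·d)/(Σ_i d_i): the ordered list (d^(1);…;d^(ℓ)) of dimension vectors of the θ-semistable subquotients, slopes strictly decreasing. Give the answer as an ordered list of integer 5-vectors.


Barcode: M ≅ I[1,1]^2, I[1,3], I[3,5]^2, I[4,5], I[5,5]. HN layers by μ_θ (3 steps, strictly decreasing):
  μ^(1)=29; μ^(2)=-13; μ^(3)=-69

((0, 0, 0, 3, 4); (3, 1, 1, 0, 0); (0, 0, 2, 0, 0))


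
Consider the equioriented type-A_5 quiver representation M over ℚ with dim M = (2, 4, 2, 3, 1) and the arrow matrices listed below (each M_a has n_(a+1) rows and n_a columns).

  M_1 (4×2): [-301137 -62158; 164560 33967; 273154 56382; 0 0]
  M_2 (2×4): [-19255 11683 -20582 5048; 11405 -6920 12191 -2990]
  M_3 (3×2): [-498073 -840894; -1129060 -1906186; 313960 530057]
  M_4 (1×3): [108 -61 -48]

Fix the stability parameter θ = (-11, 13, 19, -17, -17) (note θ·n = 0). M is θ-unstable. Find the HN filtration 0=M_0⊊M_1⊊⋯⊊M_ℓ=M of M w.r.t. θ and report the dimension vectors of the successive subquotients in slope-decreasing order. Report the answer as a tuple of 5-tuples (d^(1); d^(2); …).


Barcode: M ≅ I[1,4], I[1,5], I[2,2]^2, I[4,4]. HN layers by μ_θ (5 steps, strictly decreasing):
  μ^(1)=13; μ^(2)=5; μ^(3)=-1/2; μ^(4)=-11; μ^(5)=-17

((0, 2, 0, 0, 0); (0, 1, 1, 1, 0); (0, 1, 1, 1, 1); (2, 0, 0, 0, 0); (0, 0, 0, 1, 0))


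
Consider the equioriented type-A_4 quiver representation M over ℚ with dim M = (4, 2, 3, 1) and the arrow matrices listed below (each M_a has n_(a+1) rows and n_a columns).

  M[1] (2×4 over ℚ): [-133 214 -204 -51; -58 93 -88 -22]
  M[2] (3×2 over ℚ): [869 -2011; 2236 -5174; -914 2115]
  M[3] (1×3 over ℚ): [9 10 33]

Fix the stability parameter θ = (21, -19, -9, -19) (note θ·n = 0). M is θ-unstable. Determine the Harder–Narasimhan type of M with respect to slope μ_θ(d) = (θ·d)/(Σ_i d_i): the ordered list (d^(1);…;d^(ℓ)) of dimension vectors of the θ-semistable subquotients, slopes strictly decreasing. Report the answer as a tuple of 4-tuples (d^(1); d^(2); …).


Barcode: M ≅ I[1,1]^2, I[1,3], I[1,4], I[3,3]. HN layers by μ_θ (4 steps, strictly decreasing):
  μ^(1)=21; μ^(2)=-7/3; μ^(3)=-13/2; μ^(4)=-9

((2, 0, 0, 0); (1, 1, 1, 0); (1, 1, 1, 1); (0, 0, 1, 0))


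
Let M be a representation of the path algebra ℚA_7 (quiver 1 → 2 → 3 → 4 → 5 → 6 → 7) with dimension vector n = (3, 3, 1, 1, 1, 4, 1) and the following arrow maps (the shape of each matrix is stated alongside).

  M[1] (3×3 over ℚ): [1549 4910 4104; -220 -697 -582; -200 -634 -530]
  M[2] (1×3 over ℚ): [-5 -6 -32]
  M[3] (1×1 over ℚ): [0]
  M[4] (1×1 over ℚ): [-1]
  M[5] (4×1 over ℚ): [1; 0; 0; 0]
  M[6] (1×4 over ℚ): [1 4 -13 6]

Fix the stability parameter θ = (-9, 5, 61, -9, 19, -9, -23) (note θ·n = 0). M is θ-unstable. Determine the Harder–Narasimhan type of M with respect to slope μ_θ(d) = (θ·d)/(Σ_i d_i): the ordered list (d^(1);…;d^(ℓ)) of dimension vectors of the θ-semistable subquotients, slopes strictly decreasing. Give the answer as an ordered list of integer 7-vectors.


Barcode: M ≅ I[1,2]^2, I[1,3], I[4,7], I[6,6]^3. HN layers by μ_θ (4 steps, strictly decreasing):
  μ^(1)=61; μ^(2)=5; μ^(3)=-13/3; μ^(4)=-9

((0, 0, 1, 0, 0, 0, 0); (0, 3, 0, 0, 0, 0, 0); (0, 0, 0, 0, 1, 1, 1); (3, 0, 0, 1, 0, 3, 0))


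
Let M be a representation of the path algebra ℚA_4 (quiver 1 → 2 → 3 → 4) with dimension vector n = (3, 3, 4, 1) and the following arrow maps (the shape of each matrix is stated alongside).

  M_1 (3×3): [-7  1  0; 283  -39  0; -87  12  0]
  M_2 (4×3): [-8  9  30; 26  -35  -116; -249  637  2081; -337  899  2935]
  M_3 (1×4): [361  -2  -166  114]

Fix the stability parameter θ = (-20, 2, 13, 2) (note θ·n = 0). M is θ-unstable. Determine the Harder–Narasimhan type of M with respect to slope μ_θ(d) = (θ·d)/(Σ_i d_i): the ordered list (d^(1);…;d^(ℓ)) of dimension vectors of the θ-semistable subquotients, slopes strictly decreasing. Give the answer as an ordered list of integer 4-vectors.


Barcode: M ≅ I[1,1], I[1,3], I[1,4], I[2,3], I[3,3]. HN layers by μ_θ (4 steps, strictly decreasing):
  μ^(1)=13; μ^(2)=15/2; μ^(3)=2; μ^(4)=-20

((0, 0, 3, 0); (0, 0, 1, 1); (0, 3, 0, 0); (3, 0, 0, 0))


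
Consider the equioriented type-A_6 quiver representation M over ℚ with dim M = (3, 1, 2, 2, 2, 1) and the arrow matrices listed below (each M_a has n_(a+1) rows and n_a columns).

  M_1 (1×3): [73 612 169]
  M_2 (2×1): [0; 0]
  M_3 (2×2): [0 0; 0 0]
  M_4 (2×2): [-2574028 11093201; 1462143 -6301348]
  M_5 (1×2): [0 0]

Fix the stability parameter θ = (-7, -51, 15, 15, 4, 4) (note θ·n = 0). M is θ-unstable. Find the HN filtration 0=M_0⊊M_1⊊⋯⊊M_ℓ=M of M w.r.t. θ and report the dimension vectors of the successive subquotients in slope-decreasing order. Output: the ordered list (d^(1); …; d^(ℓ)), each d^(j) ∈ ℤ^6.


Interval decomposition of M: I[1,1]^2, I[1,2], I[3,3]^2, I[4,5]^2, I[6,6].
HN type (ℓ=5): μ^(1)=15; μ^(2)=19/2; μ^(3)=4; μ^(4)=-7; μ^(5)=-29

((0, 0, 2, 0, 0, 0); (0, 0, 0, 2, 2, 0); (0, 0, 0, 0, 0, 1); (2, 0, 0, 0, 0, 0); (1, 1, 0, 0, 0, 0))


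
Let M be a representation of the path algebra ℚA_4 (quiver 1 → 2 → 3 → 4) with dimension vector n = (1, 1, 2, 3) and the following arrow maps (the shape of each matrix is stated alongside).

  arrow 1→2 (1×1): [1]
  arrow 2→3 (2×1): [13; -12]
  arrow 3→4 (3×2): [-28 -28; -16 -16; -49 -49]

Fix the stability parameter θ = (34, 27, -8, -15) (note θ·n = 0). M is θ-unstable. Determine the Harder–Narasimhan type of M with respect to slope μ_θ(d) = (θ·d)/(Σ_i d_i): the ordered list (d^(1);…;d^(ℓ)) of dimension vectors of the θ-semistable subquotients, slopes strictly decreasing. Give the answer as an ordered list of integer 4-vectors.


Via rank(M_{q-1}∘⋯∘M_p): M ≅ I[1,4], I[3,3], I[4,4]^2.
μ_θ-semistable layers: μ^(1)=19/2; μ^(2)=-8; μ^(3)=-15

((1, 1, 1, 1); (0, 0, 1, 0); (0, 0, 0, 2))


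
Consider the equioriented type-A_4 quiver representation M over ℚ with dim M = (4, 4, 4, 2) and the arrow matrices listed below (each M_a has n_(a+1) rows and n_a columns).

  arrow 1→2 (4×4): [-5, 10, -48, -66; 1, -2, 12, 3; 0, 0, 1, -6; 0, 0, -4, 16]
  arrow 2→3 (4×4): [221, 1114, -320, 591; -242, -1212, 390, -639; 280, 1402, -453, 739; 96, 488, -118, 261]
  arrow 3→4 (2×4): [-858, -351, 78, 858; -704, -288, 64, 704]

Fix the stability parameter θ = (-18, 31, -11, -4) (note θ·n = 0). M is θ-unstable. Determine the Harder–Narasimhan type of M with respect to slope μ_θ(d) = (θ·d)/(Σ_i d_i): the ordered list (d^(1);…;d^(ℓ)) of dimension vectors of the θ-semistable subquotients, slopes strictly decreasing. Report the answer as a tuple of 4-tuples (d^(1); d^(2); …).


Interval decomposition of M: I[1,1], I[1,3]^2, I[1,4], I[2,2], I[3,3], I[4,4].
HN type (ℓ=6): μ^(1)=31; μ^(2)=10; μ^(3)=16/3; μ^(4)=-4; μ^(5)=-11; μ^(6)=-18

((0, 1, 0, 0); (0, 2, 2, 0); (0, 1, 1, 1); (0, 0, 0, 1); (0, 0, 1, 0); (4, 0, 0, 0))


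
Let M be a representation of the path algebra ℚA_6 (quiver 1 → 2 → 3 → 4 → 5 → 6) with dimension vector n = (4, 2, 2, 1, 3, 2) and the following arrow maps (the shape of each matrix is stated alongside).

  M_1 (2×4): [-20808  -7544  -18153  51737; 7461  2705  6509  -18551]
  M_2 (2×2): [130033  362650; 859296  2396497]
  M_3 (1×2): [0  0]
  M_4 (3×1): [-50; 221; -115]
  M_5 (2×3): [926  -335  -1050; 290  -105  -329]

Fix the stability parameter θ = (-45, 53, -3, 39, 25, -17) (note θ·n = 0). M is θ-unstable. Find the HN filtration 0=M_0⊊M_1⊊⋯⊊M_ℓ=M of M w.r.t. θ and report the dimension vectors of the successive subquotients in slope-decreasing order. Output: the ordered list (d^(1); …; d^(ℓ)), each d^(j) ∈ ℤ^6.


Via rank(M_{q-1}∘⋯∘M_p): M ≅ I[1,1]^2, I[1,3]^2, I[4,6], I[5,5], I[5,6].
μ_θ-semistable layers: μ^(1)=25; μ^(2)=47/3; μ^(3)=4; μ^(4)=-45

((0, 2, 2, 0, 1, 0); (0, 0, 0, 1, 1, 1); (0, 0, 0, 0, 1, 1); (4, 0, 0, 0, 0, 0))


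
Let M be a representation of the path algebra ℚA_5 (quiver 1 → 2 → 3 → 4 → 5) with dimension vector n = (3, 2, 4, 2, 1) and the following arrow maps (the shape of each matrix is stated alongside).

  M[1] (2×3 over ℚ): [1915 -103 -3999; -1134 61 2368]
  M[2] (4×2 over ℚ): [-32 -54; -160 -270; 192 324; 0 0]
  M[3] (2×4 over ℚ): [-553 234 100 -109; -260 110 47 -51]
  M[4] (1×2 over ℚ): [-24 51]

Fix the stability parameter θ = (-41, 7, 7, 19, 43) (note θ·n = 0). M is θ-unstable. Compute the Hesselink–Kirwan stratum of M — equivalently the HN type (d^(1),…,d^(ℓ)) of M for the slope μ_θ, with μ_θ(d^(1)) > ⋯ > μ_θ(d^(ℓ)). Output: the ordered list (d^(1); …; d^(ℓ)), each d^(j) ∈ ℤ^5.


Barcode: M ≅ I[1,1], I[1,2], I[1,4], I[3,3]^2, I[3,5]. HN layers by μ_θ (4 steps, strictly decreasing):
  μ^(1)=43; μ^(2)=19; μ^(3)=7; μ^(4)=-41

((0, 0, 0, 0, 1); (0, 0, 0, 2, 0); (0, 2, 4, 0, 0); (3, 0, 0, 0, 0))


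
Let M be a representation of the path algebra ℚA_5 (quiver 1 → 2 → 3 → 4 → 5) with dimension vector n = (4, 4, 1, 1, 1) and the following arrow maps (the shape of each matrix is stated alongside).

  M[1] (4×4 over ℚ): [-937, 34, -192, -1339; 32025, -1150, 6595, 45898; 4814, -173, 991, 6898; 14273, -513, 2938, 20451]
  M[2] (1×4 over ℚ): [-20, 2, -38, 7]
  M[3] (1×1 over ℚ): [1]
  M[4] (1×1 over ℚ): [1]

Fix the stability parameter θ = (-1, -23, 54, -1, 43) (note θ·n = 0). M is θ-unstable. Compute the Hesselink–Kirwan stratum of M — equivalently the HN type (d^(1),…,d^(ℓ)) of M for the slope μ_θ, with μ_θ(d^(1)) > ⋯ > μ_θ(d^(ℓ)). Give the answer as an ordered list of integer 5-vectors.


Via rank(M_{q-1}∘⋯∘M_p): M ≅ I[1,2]^3, I[1,5].
μ_θ-semistable layers: μ^(1)=43; μ^(2)=53/2; μ^(3)=-12

((0, 0, 0, 0, 1); (0, 0, 1, 1, 0); (4, 4, 0, 0, 0))


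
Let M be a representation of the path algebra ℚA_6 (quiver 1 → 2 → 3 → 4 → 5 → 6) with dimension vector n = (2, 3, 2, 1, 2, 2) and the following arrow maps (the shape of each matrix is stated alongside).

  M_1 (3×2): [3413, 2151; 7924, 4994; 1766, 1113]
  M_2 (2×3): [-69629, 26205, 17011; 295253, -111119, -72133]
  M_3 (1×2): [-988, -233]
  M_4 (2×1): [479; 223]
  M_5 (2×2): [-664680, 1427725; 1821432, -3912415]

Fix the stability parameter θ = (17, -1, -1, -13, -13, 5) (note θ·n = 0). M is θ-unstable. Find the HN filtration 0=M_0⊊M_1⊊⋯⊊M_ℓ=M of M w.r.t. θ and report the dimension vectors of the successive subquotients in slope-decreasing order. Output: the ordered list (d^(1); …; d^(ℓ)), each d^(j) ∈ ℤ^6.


Interval decomposition of M: I[1,3], I[1,6], I[2,2], I[5,5], I[6,6].
HN type (ℓ=4): μ^(1)=5; μ^(2)=-1; μ^(3)=-11/5; μ^(4)=-13

((1, 1, 1, 0, 0, 2); (0, 1, 0, 0, 0, 0); (1, 1, 1, 1, 1, 0); (0, 0, 0, 0, 1, 0))


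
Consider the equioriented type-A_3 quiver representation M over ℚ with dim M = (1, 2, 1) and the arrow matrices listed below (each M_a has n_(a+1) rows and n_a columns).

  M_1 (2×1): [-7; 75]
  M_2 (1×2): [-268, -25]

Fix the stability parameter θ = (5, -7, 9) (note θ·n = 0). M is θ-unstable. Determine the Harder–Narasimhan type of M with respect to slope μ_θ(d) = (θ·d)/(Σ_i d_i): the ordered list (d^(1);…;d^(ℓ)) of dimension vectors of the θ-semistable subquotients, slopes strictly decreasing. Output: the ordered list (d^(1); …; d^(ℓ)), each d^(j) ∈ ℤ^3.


Barcode: M ≅ I[1,3], I[2,2]. HN layers by μ_θ (3 steps, strictly decreasing):
  μ^(1)=9; μ^(2)=-1; μ^(3)=-7

((0, 0, 1); (1, 1, 0); (0, 1, 0))


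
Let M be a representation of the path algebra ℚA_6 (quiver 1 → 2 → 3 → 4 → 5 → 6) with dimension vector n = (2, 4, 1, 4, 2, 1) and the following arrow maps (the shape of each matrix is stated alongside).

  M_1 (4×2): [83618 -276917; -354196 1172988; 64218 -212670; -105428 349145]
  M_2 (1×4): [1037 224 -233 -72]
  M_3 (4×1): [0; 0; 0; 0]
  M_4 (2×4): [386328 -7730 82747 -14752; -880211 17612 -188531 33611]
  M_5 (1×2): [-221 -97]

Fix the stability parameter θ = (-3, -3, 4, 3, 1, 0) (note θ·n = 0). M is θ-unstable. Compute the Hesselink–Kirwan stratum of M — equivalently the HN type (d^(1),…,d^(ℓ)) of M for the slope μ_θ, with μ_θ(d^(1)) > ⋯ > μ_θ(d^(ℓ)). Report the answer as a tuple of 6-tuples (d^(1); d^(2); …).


Barcode: M ≅ I[1,2], I[1,3], I[2,2]^2, I[4,4]^2, I[4,5], I[4,6]. HN layers by μ_θ (5 steps, strictly decreasing):
  μ^(1)=4; μ^(2)=3; μ^(3)=2; μ^(4)=4/3; μ^(5)=-3

((0, 0, 1, 0, 0, 0); (0, 0, 0, 2, 0, 0); (0, 0, 0, 1, 1, 0); (0, 0, 0, 1, 1, 1); (2, 4, 0, 0, 0, 0))


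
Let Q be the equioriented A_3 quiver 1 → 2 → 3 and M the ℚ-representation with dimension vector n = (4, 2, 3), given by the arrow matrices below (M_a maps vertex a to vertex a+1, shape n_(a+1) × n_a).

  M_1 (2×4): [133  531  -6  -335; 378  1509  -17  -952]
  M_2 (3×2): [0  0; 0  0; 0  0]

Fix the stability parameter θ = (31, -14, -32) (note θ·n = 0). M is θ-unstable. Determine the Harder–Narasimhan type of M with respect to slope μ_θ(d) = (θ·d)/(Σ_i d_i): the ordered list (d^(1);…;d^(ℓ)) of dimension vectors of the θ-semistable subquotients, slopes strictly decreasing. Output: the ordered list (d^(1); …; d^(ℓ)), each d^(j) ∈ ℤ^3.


Interval decomposition of M: I[1,1]^2, I[1,2]^2, I[3,3]^3.
HN type (ℓ=3): μ^(1)=31; μ^(2)=17/2; μ^(3)=-32

((2, 0, 0); (2, 2, 0); (0, 0, 3))


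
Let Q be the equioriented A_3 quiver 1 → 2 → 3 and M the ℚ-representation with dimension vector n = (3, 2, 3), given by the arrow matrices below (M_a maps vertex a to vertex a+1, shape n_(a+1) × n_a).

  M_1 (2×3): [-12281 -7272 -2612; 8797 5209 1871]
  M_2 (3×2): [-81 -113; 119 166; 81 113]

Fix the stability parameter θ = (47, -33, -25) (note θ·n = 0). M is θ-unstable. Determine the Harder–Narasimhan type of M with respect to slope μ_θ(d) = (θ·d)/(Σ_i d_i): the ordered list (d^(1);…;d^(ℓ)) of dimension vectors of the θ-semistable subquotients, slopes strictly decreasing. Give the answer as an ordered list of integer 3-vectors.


Interval decomposition of M: I[1,1], I[1,3]^2, I[3,3].
HN type (ℓ=3): μ^(1)=47; μ^(2)=-11/3; μ^(3)=-25

((1, 0, 0); (2, 2, 2); (0, 0, 1))


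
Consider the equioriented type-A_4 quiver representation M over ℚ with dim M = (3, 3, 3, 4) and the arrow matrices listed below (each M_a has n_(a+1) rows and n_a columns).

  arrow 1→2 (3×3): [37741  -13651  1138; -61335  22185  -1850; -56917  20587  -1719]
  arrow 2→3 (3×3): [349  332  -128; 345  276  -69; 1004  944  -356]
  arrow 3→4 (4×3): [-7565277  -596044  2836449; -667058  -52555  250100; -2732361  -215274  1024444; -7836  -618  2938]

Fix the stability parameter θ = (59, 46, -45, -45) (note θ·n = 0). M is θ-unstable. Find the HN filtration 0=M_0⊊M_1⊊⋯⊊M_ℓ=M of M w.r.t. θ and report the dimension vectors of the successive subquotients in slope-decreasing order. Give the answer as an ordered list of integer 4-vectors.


Interval decomposition of M: I[1,1], I[1,4]^2, I[2,2], I[3,4], I[4,4].
HN type (ℓ=4): μ^(1)=59; μ^(2)=46; μ^(3)=15/4; μ^(4)=-45

((1, 0, 0, 0); (0, 1, 0, 0); (2, 2, 2, 2); (0, 0, 1, 2))


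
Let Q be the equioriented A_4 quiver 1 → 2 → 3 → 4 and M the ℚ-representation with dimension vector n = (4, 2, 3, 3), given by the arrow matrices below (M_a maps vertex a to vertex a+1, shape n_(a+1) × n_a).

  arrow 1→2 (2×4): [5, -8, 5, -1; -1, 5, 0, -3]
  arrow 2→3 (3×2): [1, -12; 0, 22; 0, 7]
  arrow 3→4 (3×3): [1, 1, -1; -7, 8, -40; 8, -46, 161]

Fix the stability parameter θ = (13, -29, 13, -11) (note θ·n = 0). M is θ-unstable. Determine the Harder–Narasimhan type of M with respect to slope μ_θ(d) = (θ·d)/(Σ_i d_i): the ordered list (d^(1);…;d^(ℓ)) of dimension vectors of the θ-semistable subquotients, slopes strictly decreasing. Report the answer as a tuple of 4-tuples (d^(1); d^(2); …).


Via rank(M_{q-1}∘⋯∘M_p): M ≅ I[1,1]^2, I[1,4]^2, I[3,4].
μ_θ-semistable layers: μ^(1)=13; μ^(2)=1; μ^(3)=-8

((2, 0, 0, 0); (0, 0, 3, 3); (2, 2, 0, 0))


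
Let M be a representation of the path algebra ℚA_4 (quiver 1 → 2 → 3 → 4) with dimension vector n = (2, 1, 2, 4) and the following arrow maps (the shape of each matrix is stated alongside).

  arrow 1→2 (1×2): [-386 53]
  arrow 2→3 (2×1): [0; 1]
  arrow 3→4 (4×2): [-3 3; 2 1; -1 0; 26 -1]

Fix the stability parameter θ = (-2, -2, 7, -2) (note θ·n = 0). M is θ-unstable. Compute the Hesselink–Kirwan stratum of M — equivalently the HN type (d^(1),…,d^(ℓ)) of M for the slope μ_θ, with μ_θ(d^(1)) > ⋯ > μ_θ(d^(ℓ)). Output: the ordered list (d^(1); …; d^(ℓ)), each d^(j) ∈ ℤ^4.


Via rank(M_{q-1}∘⋯∘M_p): M ≅ I[1,1], I[1,4], I[3,4], I[4,4]^2.
μ_θ-semistable layers: μ^(1)=5/2; μ^(2)=-2

((0, 0, 2, 2); (2, 1, 0, 2))


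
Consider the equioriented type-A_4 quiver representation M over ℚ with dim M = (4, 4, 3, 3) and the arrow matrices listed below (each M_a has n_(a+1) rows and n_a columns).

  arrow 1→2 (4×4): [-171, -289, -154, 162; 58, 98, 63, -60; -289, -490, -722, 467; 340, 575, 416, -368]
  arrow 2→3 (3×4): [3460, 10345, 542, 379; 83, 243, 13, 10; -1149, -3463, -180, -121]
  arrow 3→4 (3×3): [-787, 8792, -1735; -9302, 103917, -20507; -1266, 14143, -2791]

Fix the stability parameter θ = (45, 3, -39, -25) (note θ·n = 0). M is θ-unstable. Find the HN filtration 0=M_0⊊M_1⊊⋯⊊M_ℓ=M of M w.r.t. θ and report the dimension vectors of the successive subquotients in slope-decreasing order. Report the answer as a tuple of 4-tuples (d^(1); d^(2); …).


Via rank(M_{q-1}∘⋯∘M_p): M ≅ I[1,2], I[1,4]^3.
μ_θ-semistable layers: μ^(1)=24; μ^(2)=-4

((1, 1, 0, 0); (3, 3, 3, 3))


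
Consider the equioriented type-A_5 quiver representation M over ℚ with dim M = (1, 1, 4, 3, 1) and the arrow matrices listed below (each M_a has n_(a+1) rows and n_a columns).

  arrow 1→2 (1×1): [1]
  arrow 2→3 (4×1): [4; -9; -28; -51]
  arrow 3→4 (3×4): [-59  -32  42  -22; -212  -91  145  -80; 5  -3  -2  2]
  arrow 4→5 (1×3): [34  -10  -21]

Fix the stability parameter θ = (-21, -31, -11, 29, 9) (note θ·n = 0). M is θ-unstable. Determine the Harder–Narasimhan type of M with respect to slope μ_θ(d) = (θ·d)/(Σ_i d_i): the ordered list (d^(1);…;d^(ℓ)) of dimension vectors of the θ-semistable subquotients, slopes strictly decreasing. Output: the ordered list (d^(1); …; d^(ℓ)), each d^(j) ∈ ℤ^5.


Barcode: M ≅ I[1,5], I[3,3], I[3,4]^2. HN layers by μ_θ (4 steps, strictly decreasing):
  μ^(1)=29; μ^(2)=19; μ^(3)=-11; μ^(4)=-26

((0, 0, 0, 2, 0); (0, 0, 0, 1, 1); (0, 0, 4, 0, 0); (1, 1, 0, 0, 0))


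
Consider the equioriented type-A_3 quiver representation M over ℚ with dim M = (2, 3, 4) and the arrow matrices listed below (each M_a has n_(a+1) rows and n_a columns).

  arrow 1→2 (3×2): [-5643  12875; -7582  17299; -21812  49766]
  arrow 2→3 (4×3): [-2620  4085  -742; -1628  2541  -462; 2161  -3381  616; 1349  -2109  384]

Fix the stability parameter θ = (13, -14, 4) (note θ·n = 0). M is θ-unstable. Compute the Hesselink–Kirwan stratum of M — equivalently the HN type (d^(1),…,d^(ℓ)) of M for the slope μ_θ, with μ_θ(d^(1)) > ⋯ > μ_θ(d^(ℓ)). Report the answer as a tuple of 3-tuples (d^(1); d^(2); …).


Interval decomposition of M: I[1,3]^2, I[2,3], I[3,3].
HN type (ℓ=3): μ^(1)=4; μ^(2)=-1/2; μ^(3)=-14

((0, 0, 4); (2, 2, 0); (0, 1, 0))


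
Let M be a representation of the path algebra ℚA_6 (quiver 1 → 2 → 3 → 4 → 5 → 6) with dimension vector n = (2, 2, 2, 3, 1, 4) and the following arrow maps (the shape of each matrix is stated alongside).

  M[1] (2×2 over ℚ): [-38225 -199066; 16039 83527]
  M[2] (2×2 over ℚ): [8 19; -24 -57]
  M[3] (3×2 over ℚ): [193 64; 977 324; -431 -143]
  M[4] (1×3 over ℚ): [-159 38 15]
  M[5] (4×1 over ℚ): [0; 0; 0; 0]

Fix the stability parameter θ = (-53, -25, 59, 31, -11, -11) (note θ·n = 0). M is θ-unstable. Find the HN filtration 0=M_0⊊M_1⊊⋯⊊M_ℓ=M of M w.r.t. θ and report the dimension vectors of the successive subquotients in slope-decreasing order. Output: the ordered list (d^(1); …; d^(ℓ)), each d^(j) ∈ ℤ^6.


Interval decomposition of M: I[1,2], I[1,5], I[3,4], I[4,4], I[6,6]^4.
HN type (ℓ=6): μ^(1)=45; μ^(2)=31; μ^(3)=79/3; μ^(4)=-11; μ^(5)=-25; μ^(6)=-53

((0, 0, 1, 1, 0, 0); (0, 0, 0, 1, 0, 0); (0, 0, 1, 1, 1, 0); (0, 0, 0, 0, 0, 4); (0, 2, 0, 0, 0, 0); (2, 0, 0, 0, 0, 0))


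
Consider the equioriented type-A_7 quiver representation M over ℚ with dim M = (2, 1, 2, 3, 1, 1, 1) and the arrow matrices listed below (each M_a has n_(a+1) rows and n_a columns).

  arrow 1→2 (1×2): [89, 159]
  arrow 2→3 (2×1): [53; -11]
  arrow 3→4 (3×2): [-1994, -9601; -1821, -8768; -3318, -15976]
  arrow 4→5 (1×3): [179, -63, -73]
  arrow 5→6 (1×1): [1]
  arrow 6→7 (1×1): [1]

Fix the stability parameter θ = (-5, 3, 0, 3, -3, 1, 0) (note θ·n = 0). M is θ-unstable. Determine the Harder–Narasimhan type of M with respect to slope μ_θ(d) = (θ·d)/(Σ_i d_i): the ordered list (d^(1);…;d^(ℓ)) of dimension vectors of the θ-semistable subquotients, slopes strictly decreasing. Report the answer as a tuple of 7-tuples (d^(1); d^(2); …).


Via rank(M_{q-1}∘⋯∘M_p): M ≅ I[1,1], I[1,4], I[3,7], I[4,4].
μ_θ-semistable layers: μ^(1)=3; μ^(2)=3/2; μ^(3)=1/2; μ^(4)=0; μ^(5)=-5

((0, 0, 0, 2, 0, 0, 0); (0, 1, 1, 0, 0, 0, 0); (0, 0, 0, 0, 0, 1, 1); (0, 0, 1, 1, 1, 0, 0); (2, 0, 0, 0, 0, 0, 0))


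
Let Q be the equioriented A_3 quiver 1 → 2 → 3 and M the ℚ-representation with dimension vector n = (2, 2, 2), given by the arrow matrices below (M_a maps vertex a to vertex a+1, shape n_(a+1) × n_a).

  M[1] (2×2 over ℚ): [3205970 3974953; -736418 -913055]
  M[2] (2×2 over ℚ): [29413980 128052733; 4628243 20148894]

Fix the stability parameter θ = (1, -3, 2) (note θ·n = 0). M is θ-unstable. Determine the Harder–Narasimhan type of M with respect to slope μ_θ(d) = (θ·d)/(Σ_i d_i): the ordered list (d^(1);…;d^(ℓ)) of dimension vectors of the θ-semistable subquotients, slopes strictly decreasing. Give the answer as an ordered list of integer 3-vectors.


Interval decomposition of M: I[1,3]^2.
HN type (ℓ=2): μ^(1)=2; μ^(2)=-1

((0, 0, 2); (2, 2, 0))


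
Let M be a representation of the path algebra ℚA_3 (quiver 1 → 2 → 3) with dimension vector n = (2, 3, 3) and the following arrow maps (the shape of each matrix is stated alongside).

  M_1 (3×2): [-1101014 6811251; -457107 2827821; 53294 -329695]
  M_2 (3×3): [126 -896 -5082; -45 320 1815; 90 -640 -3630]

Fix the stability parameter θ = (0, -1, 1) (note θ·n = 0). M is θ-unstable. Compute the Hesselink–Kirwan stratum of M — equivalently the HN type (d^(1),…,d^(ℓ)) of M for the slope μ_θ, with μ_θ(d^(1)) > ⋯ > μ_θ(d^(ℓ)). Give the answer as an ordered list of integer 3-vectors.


Via rank(M_{q-1}∘⋯∘M_p): M ≅ I[1,2]^2, I[2,3], I[3,3]^2.
μ_θ-semistable layers: μ^(1)=1; μ^(2)=-1/2; μ^(3)=-1

((0, 0, 3); (2, 2, 0); (0, 1, 0))


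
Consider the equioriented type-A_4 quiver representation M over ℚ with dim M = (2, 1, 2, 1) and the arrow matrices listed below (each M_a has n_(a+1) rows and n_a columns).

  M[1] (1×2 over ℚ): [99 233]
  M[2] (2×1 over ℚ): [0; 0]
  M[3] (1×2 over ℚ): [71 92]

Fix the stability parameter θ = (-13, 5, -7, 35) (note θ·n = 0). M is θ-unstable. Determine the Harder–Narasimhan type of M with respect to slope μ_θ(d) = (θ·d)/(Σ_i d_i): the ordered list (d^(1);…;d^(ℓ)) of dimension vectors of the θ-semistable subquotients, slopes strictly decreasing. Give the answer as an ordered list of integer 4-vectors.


Via rank(M_{q-1}∘⋯∘M_p): M ≅ I[1,1], I[1,2], I[3,3], I[3,4].
μ_θ-semistable layers: μ^(1)=35; μ^(2)=5; μ^(3)=-7; μ^(4)=-13

((0, 0, 0, 1); (0, 1, 0, 0); (0, 0, 2, 0); (2, 0, 0, 0))


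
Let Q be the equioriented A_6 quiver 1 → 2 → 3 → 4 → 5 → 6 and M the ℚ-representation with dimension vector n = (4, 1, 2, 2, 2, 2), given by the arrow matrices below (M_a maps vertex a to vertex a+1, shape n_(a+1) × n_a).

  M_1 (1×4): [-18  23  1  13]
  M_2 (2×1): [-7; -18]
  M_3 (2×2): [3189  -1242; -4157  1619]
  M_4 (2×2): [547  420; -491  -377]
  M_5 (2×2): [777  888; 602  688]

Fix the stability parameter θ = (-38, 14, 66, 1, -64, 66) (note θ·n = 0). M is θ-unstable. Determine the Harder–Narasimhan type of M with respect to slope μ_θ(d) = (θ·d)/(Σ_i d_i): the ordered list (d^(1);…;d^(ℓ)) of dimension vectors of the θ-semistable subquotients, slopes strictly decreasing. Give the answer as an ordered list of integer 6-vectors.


Interval decomposition of M: I[1,1]^3, I[1,6], I[3,5], I[6,6].
HN type (ℓ=4): μ^(1)=66; μ^(2)=17/4; μ^(3)=1; μ^(4)=-38

((0, 0, 0, 0, 0, 2); (0, 1, 1, 1, 1, 0); (0, 0, 1, 1, 1, 0); (4, 0, 0, 0, 0, 0))


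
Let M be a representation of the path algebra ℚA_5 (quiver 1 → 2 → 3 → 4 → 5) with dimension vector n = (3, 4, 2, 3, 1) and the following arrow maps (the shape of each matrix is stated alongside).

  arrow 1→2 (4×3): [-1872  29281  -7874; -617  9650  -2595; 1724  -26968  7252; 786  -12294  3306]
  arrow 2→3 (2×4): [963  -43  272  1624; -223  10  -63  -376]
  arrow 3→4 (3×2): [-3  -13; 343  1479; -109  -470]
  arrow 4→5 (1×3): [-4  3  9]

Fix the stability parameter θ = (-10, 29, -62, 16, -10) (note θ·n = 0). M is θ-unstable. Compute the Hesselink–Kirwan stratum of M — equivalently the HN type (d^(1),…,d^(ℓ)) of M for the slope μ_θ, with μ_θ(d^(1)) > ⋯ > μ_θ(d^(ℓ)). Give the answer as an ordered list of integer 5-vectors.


Interval decomposition of M: I[1,1], I[1,4], I[1,5], I[2,2]^2, I[4,4].
HN type (ℓ=5): μ^(1)=29; μ^(2)=16; μ^(3)=3; μ^(4)=-10; μ^(5)=-43/3

((0, 2, 0, 0, 0); (0, 0, 0, 2, 0); (0, 0, 0, 1, 1); (1, 0, 0, 0, 0); (2, 2, 2, 0, 0))


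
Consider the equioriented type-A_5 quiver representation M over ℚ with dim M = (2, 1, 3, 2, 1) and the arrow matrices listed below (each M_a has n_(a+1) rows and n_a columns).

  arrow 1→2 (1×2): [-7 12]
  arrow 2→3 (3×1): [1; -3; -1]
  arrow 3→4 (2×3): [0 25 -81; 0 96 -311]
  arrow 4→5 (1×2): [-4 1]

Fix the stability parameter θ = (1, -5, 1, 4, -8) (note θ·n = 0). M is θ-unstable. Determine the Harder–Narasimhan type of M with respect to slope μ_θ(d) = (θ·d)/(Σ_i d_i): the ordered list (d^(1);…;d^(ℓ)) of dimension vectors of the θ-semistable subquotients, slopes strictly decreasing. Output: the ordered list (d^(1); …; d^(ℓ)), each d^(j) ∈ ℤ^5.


Via rank(M_{q-1}∘⋯∘M_p): M ≅ I[1,1], I[1,5], I[3,3], I[3,4].
μ_θ-semistable layers: μ^(1)=4; μ^(2)=1; μ^(3)=-1; μ^(4)=-2

((0, 0, 0, 1, 0); (1, 0, 2, 0, 0); (0, 0, 1, 1, 1); (1, 1, 0, 0, 0))


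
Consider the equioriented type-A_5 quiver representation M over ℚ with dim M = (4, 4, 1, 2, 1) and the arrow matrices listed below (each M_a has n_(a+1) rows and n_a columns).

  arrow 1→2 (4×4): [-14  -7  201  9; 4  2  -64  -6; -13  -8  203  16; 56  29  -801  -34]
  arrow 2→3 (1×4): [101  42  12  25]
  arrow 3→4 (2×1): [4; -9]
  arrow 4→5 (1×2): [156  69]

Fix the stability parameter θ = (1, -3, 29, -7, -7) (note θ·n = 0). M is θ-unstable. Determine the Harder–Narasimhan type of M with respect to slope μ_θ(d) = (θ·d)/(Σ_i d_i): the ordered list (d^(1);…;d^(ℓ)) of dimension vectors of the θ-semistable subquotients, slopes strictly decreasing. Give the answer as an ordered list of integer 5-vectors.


Interval decomposition of M: I[1,2]^3, I[1,5], I[4,4].
HN type (ℓ=3): μ^(1)=5; μ^(2)=-1; μ^(3)=-7

((0, 0, 1, 1, 1); (4, 4, 0, 0, 0); (0, 0, 0, 1, 0))


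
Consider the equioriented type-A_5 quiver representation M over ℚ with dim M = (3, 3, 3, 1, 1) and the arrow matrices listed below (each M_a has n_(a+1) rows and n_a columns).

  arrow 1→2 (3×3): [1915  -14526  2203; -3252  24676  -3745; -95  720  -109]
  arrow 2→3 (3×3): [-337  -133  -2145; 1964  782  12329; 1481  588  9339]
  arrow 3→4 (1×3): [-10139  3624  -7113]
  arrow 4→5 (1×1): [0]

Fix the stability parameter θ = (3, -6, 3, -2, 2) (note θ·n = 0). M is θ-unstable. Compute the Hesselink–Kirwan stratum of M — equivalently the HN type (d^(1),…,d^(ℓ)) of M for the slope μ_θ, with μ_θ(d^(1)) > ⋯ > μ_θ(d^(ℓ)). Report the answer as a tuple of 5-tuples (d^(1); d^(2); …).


Barcode: M ≅ I[1,3]^2, I[1,4], I[5,5]. HN layers by μ_θ (4 steps, strictly decreasing):
  μ^(1)=3; μ^(2)=2; μ^(3)=1/2; μ^(4)=-3/2

((0, 0, 2, 0, 0); (0, 0, 0, 0, 1); (0, 0, 1, 1, 0); (3, 3, 0, 0, 0))


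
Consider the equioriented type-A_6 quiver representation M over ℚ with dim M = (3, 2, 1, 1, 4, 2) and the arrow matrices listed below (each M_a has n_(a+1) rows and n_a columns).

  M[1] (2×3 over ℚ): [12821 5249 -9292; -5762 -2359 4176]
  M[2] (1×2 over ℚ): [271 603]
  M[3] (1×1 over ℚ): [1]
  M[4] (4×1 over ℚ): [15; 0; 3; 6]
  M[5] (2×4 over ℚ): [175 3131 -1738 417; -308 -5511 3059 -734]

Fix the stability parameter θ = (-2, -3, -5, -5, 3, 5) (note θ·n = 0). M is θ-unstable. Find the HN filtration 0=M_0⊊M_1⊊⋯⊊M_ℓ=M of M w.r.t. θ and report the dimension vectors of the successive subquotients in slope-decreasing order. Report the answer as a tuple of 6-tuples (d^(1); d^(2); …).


Via rank(M_{q-1}∘⋯∘M_p): M ≅ I[1,1], I[1,2], I[1,6], I[5,5]^2, I[5,6].
μ_θ-semistable layers: μ^(1)=5; μ^(2)=3; μ^(3)=-2; μ^(4)=-5/2; μ^(5)=-15/4

((0, 0, 0, 0, 0, 2); (0, 0, 0, 0, 4, 0); (1, 0, 0, 0, 0, 0); (1, 1, 0, 0, 0, 0); (1, 1, 1, 1, 0, 0))


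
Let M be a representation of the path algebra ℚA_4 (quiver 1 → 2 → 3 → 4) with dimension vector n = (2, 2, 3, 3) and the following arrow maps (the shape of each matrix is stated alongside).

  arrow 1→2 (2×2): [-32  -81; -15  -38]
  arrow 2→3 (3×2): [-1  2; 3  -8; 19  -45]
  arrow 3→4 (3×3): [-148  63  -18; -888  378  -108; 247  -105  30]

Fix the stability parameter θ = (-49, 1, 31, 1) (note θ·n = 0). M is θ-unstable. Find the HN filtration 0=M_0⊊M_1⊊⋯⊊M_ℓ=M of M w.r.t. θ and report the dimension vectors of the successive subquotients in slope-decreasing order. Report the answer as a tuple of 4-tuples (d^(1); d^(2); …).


Via rank(M_{q-1}∘⋯∘M_p): M ≅ I[1,3], I[1,4], I[3,4], I[4,4].
μ_θ-semistable layers: μ^(1)=31; μ^(2)=16; μ^(3)=1; μ^(4)=-49

((0, 0, 1, 0); (0, 0, 2, 2); (0, 2, 0, 1); (2, 0, 0, 0))


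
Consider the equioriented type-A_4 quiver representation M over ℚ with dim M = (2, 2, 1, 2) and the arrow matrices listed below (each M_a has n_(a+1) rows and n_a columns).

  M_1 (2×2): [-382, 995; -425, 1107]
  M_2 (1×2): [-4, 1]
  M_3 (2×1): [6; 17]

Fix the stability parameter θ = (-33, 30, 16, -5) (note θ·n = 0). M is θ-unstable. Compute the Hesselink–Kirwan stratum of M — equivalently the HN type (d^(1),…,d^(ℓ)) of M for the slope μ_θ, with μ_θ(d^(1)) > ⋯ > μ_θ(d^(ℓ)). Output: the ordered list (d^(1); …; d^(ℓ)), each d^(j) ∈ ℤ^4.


Barcode: M ≅ I[1,2], I[1,4], I[4,4]. HN layers by μ_θ (4 steps, strictly decreasing):
  μ^(1)=30; μ^(2)=41/3; μ^(3)=-5; μ^(4)=-33

((0, 1, 0, 0); (0, 1, 1, 1); (0, 0, 0, 1); (2, 0, 0, 0))
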